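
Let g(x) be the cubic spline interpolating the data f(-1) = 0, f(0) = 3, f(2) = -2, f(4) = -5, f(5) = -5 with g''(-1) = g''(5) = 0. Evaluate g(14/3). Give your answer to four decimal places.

-5.0395

With m_i denoting the second derivative at x_i, h_i = 1, 2, 2, 1, and Δ_i = (y_(i+1) − y_i)/h_i = 3, -5/2, -3/2, 0:
  1·m_0 + 6·m_1 + 2·m_2 = 6(Δ_1 - Δ_0) = -33
  2·m_1 + 8·m_2 + 2·m_3 = 6(Δ_2 - Δ_1) = 6
  2·m_2 + 6·m_3 + 1·m_4 = 6(Δ_3 - Δ_2) = 9
Natural end conditions: m_0 = m_4 = 0.
Forward elimination and back-substitution give m_0 = 0, m_1 = -31/5, m_2 = 21/10, m_3 = 4/5, m_4 = 0.
On [4, 5], g(x) = -5 - 4/15·(x - 4) + 2/5·(x - 4)² - 2/15·(x - 4)³.
With (x - 4) = 2/3: g(14/3) = -2041/405.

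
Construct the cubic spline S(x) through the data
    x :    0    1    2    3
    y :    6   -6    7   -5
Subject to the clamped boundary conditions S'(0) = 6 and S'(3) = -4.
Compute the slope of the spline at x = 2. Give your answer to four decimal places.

Let σ_i = S''(x_i). Step sizes h_i = 1, 1, 1; slopes of the chords Δ_i = (y_(i+1) - y_i)/h_i = -12, 13, -12.
  1·σ_0 + 4·σ_1 + 1·σ_2 = 6(Δ_1 - Δ_0) = 150
  1·σ_1 + 4·σ_2 + 1·σ_3 = 6(Δ_2 - Δ_1) = -150
Clamped end conditions give two more equations: 2h_0·σ_0 + h_0·σ_1 = 6(Δ_0 - S'(0)) = -108 and h_2·σ_2 + 2h_2·σ_3 = 6(S'(3) - Δ_2) = 48.
Solving the tridiagonal system: σ_0 = -1402/15, σ_1 = 1184/15, σ_2 = -1084/15, σ_3 = 902/15.
On [2, 3], S'(x) = b_2 + 2c_2·(x - 2) + 3d_2·(x - 2)² with b_2 = Δ_2 - h_2(2σ_2 + σ_3)/6 = 31/15, c_2 = σ_2/2 = -542/15, d_2 = (σ_3 - σ_2)/(6h_2) = 331/15. So S'(2) = 31/15.

2.0667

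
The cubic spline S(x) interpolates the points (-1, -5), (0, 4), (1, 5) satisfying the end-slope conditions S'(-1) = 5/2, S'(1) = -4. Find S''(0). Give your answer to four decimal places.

Write M_i for S''(x_i). With h_i = 1, 1 and divided differences Δ_i = 9, 1, the continuity of S' gives the tridiagonal system
  1·M_0 + 4·M_1 + 1·M_2 = 6(Δ_1 - Δ_0) = -48
Clamped end conditions give two more equations: 2h_0·M_0 + h_0·M_1 = 6(Δ_0 - S'(-1)) = 39 and h_1·M_1 + 2h_1·M_2 = 6(S'(1) - Δ_1) = -30.
Forward elimination and back-substitution give M_0 = 113/4, M_1 = -35/2, M_2 = -25/4.

-17.5000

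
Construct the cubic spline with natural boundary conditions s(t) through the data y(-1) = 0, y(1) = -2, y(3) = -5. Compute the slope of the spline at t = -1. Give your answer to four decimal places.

With M_i denoting the second derivative at x_i, h_i = 2, 2, and Δ_i = (y_(i+1) − y_i)/h_i = -1, -3/2:
  2·M_0 + 8·M_1 + 2·M_2 = 6(Δ_1 - Δ_0) = -3
Natural end conditions: M_0 = M_2 = 0.
Solving: M_0 = 0, M_1 = -3/8, M_2 = 0.
On [-1, 1], s'(t) = b_0 + 2c_0·(t + 1) + 3d_0·(t + 1)² with b_0 = Δ_0 - h_0(2M_0 + M_1)/6 = -7/8, c_0 = M_0/2 = 0, d_0 = (M_1 - M_0)/(6h_0) = -1/32. So s'(-1) = -7/8.

-0.8750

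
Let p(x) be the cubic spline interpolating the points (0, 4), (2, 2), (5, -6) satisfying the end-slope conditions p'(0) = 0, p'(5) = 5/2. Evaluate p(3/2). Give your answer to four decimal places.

Put M_i = p'' at the i-th knot. Here h = (2, 3) and Δ = (-1, -8/3), so the interior equations h_(i-1)·M_(i-1) + 2(h_(i-1)+h_i)·M_i + h_i·M_(i+1) = 6(Δ_i − Δ_(i-1)) read
  2·M_0 + 10·M_1 + 3·M_2 = 6(Δ_1 - Δ_0) = -10
Clamped end conditions give two more equations: 2h_0·M_0 + h_0·M_1 = 6(Δ_0 - p'(0)) = -6 and h_1·M_1 + 2h_1·M_2 = 6(p'(5) - Δ_1) = 31.
Hence M_0 = 0, M_1 = -3, M_2 = 20/3.
On [0, 2], p(x) = 4 + 0·x + 0·x² - 1/4·x³.
With x = 3/2: p(3/2) = 101/32.

3.1563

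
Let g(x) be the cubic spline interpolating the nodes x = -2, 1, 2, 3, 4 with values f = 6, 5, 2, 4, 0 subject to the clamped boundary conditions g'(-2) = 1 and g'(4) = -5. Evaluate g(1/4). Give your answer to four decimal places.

6.8672

Let m_i = g''(x_i). Step sizes h_i = 3, 1, 1, 1; slopes of the chords Δ_i = (y_(i+1) - y_i)/h_i = -1/3, -3, 2, -4.
  3·m_0 + 8·m_1 + 1·m_2 = 6(Δ_1 - Δ_0) = -16
  1·m_1 + 4·m_2 + 1·m_3 = 6(Δ_2 - Δ_1) = 30
  1·m_2 + 4·m_3 + 1·m_4 = 6(Δ_3 - Δ_2) = -36
Clamped end conditions give two more equations: 2h_0·m_0 + h_0·m_1 = 6(Δ_0 - g'(-2)) = -8 and h_3·m_3 + 2h_3·m_4 = 6(g'(4) - Δ_3) = -6.
Forward elimination and back-substitution give m_0 = 13/27, m_1 = -98/27, m_2 = 313/27, m_3 = -344/27, m_4 = 91/27.
On [-2, 1], g(x) = 6 + 1·(x + 2) + 13/54·(x + 2)² - 37/162·(x + 2)³.
With (x + 2) = 9/4: g(1/4) = 879/128.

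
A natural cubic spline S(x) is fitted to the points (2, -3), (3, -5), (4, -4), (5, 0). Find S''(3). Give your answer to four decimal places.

With M_i denoting the second derivative at x_i, h_i = 1, 1, 1, and Δ_i = (y_(i+1) − y_i)/h_i = -2, 1, 4:
  1·M_0 + 4·M_1 + 1·M_2 = 6(Δ_1 - Δ_0) = 18
  1·M_1 + 4·M_2 + 1·M_3 = 6(Δ_2 - Δ_1) = 18
Natural end conditions: M_0 = M_3 = 0.
Solving: M_0 = 0, M_1 = 18/5, M_2 = 18/5, M_3 = 0.

3.6000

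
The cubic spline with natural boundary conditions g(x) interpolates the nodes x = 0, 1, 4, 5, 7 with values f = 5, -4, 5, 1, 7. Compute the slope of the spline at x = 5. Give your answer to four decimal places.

-2.9255

Write M_i for g''(x_i). With h_i = 1, 3, 1, 2 and divided differences Δ_i = -9, 3, -4, 3, the continuity of g' gives the tridiagonal system
  1·M_0 + 8·M_1 + 3·M_2 = 6(Δ_1 - Δ_0) = 72
  3·M_1 + 8·M_2 + 1·M_3 = 6(Δ_2 - Δ_1) = -42
  1·M_2 + 6·M_3 + 2·M_4 = 6(Δ_3 - Δ_2) = 42
Natural end conditions: M_0 = M_4 = 0.
Forward elimination and back-substitution give M_0 = 0, M_1 = 2133/161, M_2 = -1824/161, M_3 = 1431/161, M_4 = 0.
On [5, 7], g'(x) = b_3 + 2c_3·(x - 5) + 3d_3·(x - 5)² with b_3 = Δ_3 - h_3(2M_3 + M_4)/6 = -471/161, c_3 = M_3/2 = 1431/322, d_3 = (M_4 - M_3)/(6h_3) = -477/644. So g'(5) = -471/161.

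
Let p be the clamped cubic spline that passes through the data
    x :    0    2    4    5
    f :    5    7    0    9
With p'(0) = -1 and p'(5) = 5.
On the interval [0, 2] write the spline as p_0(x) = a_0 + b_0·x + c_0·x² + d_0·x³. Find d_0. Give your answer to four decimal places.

With σ_i denoting the second derivative at x_i, h_i = 2, 2, 1, and Δ_i = (y_(i+1) − y_i)/h_i = 1, -7/2, 9:
  2·σ_0 + 8·σ_1 + 2·σ_2 = 6(Δ_1 - Δ_0) = -27
  2·σ_1 + 6·σ_2 + 1·σ_3 = 6(Δ_2 - Δ_1) = 75
Clamped end conditions give two more equations: 2h_0·σ_0 + h_0·σ_1 = 6(Δ_0 - p'(0)) = 12 and h_2·σ_2 + 2h_2·σ_3 = 6(p'(5) - Δ_2) = -24.
Hence σ_0 = 375/46, σ_1 = -237/23, σ_2 = 450/23, σ_3 = -501/23.
On [0, 2], with p_0(x) = a_0 + b_0·x + c_0·x² + d_0·x³: c_0 = σ_0/2 = 375/92, d_0 = (σ_1 - σ_0)/(6h_0) = -283/184, b_0 = Δ_0 - h_0(2σ_0 + σ_1)/6 = -1.

-1.5380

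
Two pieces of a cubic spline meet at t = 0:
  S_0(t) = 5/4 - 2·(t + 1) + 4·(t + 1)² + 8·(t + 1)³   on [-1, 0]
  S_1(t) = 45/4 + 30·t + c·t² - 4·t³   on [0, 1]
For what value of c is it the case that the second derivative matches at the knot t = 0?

28

S_0''(t) = 8 + 48·(t + 1), so S_0''(0) = 56. On the right, S_1''(0) = 2c, so c = 28.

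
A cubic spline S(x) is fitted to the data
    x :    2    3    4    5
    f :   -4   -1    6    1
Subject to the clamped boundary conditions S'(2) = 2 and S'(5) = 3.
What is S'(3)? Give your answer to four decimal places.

7.2667

Put σ_i = S'' at the i-th knot. Here h = (1, 1, 1) and Δ = (3, 7, -5), so the interior equations h_(i-1)·σ_(i-1) + 2(h_(i-1)+h_i)·σ_i + h_i·σ_(i+1) = 6(Δ_i − Δ_(i-1)) read
  1·σ_0 + 4·σ_1 + 1·σ_2 = 6(Δ_1 - Δ_0) = 24
  1·σ_1 + 4·σ_2 + 1·σ_3 = 6(Δ_2 - Δ_1) = -72
Clamped end conditions give two more equations: 2h_0·σ_0 + h_0·σ_1 = 6(Δ_0 - S'(2)) = 6 and h_2·σ_2 + 2h_2·σ_3 = 6(S'(5) - Δ_2) = 48.
Forward elimination and back-substitution give σ_0 = -68/15, σ_1 = 226/15, σ_2 = -476/15, σ_3 = 598/15.
On [3, 4], S'(x) = b_1 + 2c_1·(x - 3) + 3d_1·(x - 3)² with b_1 = Δ_1 - h_1(2σ_1 + σ_2)/6 = 109/15, c_1 = σ_1/2 = 113/15, d_1 = (σ_2 - σ_1)/(6h_1) = -39/5. So S'(3) = 109/15.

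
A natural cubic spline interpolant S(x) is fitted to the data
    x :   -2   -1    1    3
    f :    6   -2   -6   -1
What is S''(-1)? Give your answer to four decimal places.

5.3182

Write M_i for S''(x_i). With h_i = 1, 2, 2 and divided differences Δ_i = -8, -2, 5/2, the continuity of S' gives the tridiagonal system
  1·M_0 + 6·M_1 + 2·M_2 = 6(Δ_1 - Δ_0) = 36
  2·M_1 + 8·M_2 + 2·M_3 = 6(Δ_2 - Δ_1) = 27
Natural end conditions: M_0 = M_3 = 0.
Hence M_0 = 0, M_1 = 117/22, M_2 = 45/22, M_3 = 0.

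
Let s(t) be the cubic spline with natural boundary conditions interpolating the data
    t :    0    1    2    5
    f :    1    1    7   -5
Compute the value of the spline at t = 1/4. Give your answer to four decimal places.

0.5615

With M_i denoting the second derivative at x_i, h_i = 1, 1, 3, and Δ_i = (y_(i+1) − y_i)/h_i = 0, 6, -4:
  1·M_0 + 4·M_1 + 1·M_2 = 6(Δ_1 - Δ_0) = 36
  1·M_1 + 8·M_2 + 3·M_3 = 6(Δ_2 - Δ_1) = -60
Natural end conditions: M_0 = M_3 = 0.
Solving the tridiagonal system: M_0 = 0, M_1 = 348/31, M_2 = -276/31, M_3 = 0.
On [0, 1], s(t) = 1 - 58/31·t + 0·t² + 58/31·t³.
With t = 1/4: s(1/4) = 557/992.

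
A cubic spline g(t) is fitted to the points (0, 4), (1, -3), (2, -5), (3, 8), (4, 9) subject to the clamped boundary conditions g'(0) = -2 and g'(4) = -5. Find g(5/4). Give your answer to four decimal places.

With m_i denoting the second derivative at x_i, h_i = 1, 1, 1, 1, and Δ_i = (y_(i+1) − y_i)/h_i = -7, -2, 13, 1:
  1·m_0 + 4·m_1 + 1·m_2 = 6(Δ_1 - Δ_0) = 30
  1·m_1 + 4·m_2 + 1·m_3 = 6(Δ_2 - Δ_1) = 90
  1·m_2 + 4·m_3 + 1·m_4 = 6(Δ_3 - Δ_2) = -72
Clamped end conditions give two more equations: 2h_0·m_0 + h_0·m_1 = 6(Δ_0 - g'(0)) = -30 and h_3·m_3 + 2h_3·m_4 = 6(g'(4) - Δ_3) = -36.
Hence m_0 = -123/7, m_1 = 36/7, m_2 = 27, m_3 = -162/7, m_4 = -45/7.
On [1, 2], g(t) = -3 - 115/14·(t - 1) + 18/7·(t - 1)² + 51/14·(t - 1)³.
With (t - 1) = 1/4: g(5/4) = -619/128.

-4.8359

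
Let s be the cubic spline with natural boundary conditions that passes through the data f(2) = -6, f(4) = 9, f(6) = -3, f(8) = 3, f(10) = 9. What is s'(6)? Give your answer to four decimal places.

-3.1875

With M_i denoting the second derivative at x_i, h_i = 2, 2, 2, 2, and Δ_i = (y_(i+1) − y_i)/h_i = 15/2, -6, 3, 3:
  2·M_0 + 8·M_1 + 2·M_2 = 6(Δ_1 - Δ_0) = -81
  2·M_1 + 8·M_2 + 2·M_3 = 6(Δ_2 - Δ_1) = 54
  2·M_2 + 8·M_3 + 2·M_4 = 6(Δ_3 - Δ_2) = 0
Natural end conditions: M_0 = M_4 = 0.
Solving the tridiagonal system: M_0 = 0, M_1 = -1431/112, M_2 = 297/28, M_3 = -297/112, M_4 = 0.
On [6, 8], s'(x) = b_2 + 2c_2·(x - 6) + 3d_2·(x - 6)² with b_2 = Δ_2 - h_2(2M_2 + M_3)/6 = -51/16, c_2 = M_2/2 = 297/56, d_2 = (M_3 - M_2)/(6h_2) = -495/448. So s'(6) = -51/16.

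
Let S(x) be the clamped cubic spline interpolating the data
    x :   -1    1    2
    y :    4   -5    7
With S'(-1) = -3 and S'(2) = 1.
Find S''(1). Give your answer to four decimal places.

With M_i denoting the second derivative at x_i, h_i = 2, 1, and Δ_i = (y_(i+1) − y_i)/h_i = -9/2, 12:
  2·M_0 + 6·M_1 + 1·M_2 = 6(Δ_1 - Δ_0) = 99
Clamped end conditions give two more equations: 2h_0·M_0 + h_0·M_1 = 6(Δ_0 - S'(-1)) = -9 and h_1·M_1 + 2h_1·M_2 = 6(S'(2) - Δ_1) = -66.
Solving: M_0 = -209/12, M_1 = 91/3, M_2 = -289/6.

30.3333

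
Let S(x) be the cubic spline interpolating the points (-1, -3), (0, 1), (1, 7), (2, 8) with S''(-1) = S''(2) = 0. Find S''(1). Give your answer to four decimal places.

Put M_i = S'' at the i-th knot. Here h = (1, 1, 1) and Δ = (4, 6, 1), so the interior equations h_(i-1)·M_(i-1) + 2(h_(i-1)+h_i)·M_i + h_i·M_(i+1) = 6(Δ_i − Δ_(i-1)) read
  1·M_0 + 4·M_1 + 1·M_2 = 6(Δ_1 - Δ_0) = 12
  1·M_1 + 4·M_2 + 1·M_3 = 6(Δ_2 - Δ_1) = -30
Natural end conditions: M_0 = M_3 = 0.
Hence M_0 = 0, M_1 = 26/5, M_2 = -44/5, M_3 = 0.

-8.8000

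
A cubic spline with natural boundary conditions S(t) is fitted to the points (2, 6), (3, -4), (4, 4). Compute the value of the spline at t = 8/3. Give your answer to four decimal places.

-2.3333

Put m_i = S'' at the i-th knot. Here h = (1, 1) and Δ = (-10, 8), so the interior equations h_(i-1)·m_(i-1) + 2(h_(i-1)+h_i)·m_i + h_i·m_(i+1) = 6(Δ_i − Δ_(i-1)) read
  1·m_0 + 4·m_1 + 1·m_2 = 6(Δ_1 - Δ_0) = 108
Natural end conditions: m_0 = m_2 = 0.
Forward elimination and back-substitution give m_0 = 0, m_1 = 27, m_2 = 0.
On [2, 3], S(t) = 6 - 29/2·(t - 2) + 0·(t - 2)² + 9/2·(t - 2)³.
With (t - 2) = 2/3: S(8/3) = -7/3.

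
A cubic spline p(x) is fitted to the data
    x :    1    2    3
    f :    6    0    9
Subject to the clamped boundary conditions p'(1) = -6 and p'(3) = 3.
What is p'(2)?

Put σ_i = p'' at the i-th knot. Here h = (1, 1) and Δ = (-6, 9), so the interior equations h_(i-1)·σ_(i-1) + 2(h_(i-1)+h_i)·σ_i + h_i·σ_(i+1) = 6(Δ_i − Δ_(i-1)) read
  1·σ_0 + 4·σ_1 + 1·σ_2 = 6(Δ_1 - Δ_0) = 90
Clamped end conditions give two more equations: 2h_0·σ_0 + h_0·σ_1 = 6(Δ_0 - p'(1)) = 0 and h_1·σ_1 + 2h_1·σ_2 = 6(p'(3) - Δ_1) = -36.
Solving: σ_0 = -18, σ_1 = 36, σ_2 = -36.
On [2, 3], p'(x) = b_1 + 2c_1·(x - 2) + 3d_1·(x - 2)² with b_1 = Δ_1 - h_1(2σ_1 + σ_2)/6 = 3, c_1 = σ_1/2 = 18, d_1 = (σ_2 - σ_1)/(6h_1) = -12. So p'(2) = 3.

3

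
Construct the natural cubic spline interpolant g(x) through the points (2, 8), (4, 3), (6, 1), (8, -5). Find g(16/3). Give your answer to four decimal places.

1.8198

Put m_i = g'' at the i-th knot. Here h = (2, 2, 2) and Δ = (-5/2, -1, -3), so the interior equations h_(i-1)·m_(i-1) + 2(h_(i-1)+h_i)·m_i + h_i·m_(i+1) = 6(Δ_i − Δ_(i-1)) read
  2·m_0 + 8·m_1 + 2·m_2 = 6(Δ_1 - Δ_0) = 9
  2·m_1 + 8·m_2 + 2·m_3 = 6(Δ_2 - Δ_1) = -12
Natural end conditions: m_0 = m_3 = 0.
Hence m_0 = 0, m_1 = 8/5, m_2 = -19/10, m_3 = 0.
On [4, 6], g(x) = 3 - 43/30·(x - 4) + 4/5·(x - 4)² - 7/24·(x - 4)³.
With (x - 4) = 4/3: g(16/3) = 737/405.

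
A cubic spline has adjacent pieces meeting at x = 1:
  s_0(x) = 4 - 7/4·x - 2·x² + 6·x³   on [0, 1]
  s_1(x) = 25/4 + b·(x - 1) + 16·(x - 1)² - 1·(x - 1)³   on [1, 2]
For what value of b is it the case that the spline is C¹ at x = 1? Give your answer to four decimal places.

s_0'(x) = -7/4 - 4·x + 18·x², so s_0'(1) = 49/4. On the right, s_1'(1) = b, so b = 49/4.

12.2500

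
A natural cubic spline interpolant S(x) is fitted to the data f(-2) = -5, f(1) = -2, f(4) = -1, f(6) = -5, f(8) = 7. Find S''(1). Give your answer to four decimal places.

Put m_i = S'' at the i-th knot. Here h = (3, 3, 2, 2) and Δ = (1, 1/3, -2, 6), so the interior equations h_(i-1)·m_(i-1) + 2(h_(i-1)+h_i)·m_i + h_i·m_(i+1) = 6(Δ_i − Δ_(i-1)) read
  3·m_0 + 12·m_1 + 3·m_2 = 6(Δ_1 - Δ_0) = -4
  3·m_1 + 10·m_2 + 2·m_3 = 6(Δ_2 - Δ_1) = -14
  2·m_2 + 8·m_3 + 2·m_4 = 6(Δ_3 - Δ_2) = 48
Natural end conditions: m_0 = m_4 = 0.
Solving: m_0 = 0, m_1 = 8/21, m_2 = -20/7, m_3 = 47/7, m_4 = 0.

0.3810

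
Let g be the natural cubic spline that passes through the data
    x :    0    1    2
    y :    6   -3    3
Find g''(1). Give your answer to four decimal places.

Write M_i for g''(x_i). With h_i = 1, 1 and divided differences Δ_i = -9, 6, the continuity of g' gives the tridiagonal system
  1·M_0 + 4·M_1 + 1·M_2 = 6(Δ_1 - Δ_0) = 90
Natural end conditions: M_0 = M_2 = 0.
Solving the tridiagonal system: M_0 = 0, M_1 = 45/2, M_2 = 0.

22.5000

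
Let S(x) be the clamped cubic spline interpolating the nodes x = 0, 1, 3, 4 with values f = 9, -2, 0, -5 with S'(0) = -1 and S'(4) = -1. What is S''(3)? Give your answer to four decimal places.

With M_i denoting the second derivative at x_i, h_i = 1, 2, 1, and Δ_i = (y_(i+1) − y_i)/h_i = -11, 1, -5:
  1·M_0 + 6·M_1 + 2·M_2 = 6(Δ_1 - Δ_0) = 72
  2·M_1 + 6·M_2 + 1·M_3 = 6(Δ_2 - Δ_1) = -36
Clamped end conditions give two more equations: 2h_0·M_0 + h_0·M_1 = 6(Δ_0 - S'(0)) = -60 and h_2·M_2 + 2h_2·M_3 = 6(S'(4) - Δ_2) = 24.
Forward elimination and back-substitution give M_0 = -1488/35, M_1 = 876/35, M_2 = -624/35, M_3 = 732/35.

-17.8286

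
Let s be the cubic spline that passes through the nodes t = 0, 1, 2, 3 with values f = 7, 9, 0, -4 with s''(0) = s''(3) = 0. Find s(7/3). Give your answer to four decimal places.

-2.0988

Let M_i = s''(x_i). Step sizes h_i = 1, 1, 1; slopes of the chords Δ_i = (y_(i+1) - y_i)/h_i = 2, -9, -4.
  1·M_0 + 4·M_1 + 1·M_2 = 6(Δ_1 - Δ_0) = -66
  1·M_1 + 4·M_2 + 1·M_3 = 6(Δ_2 - Δ_1) = 30
Natural end conditions: M_0 = M_3 = 0.
Solving the tridiagonal system: M_0 = 0, M_1 = -98/5, M_2 = 62/5, M_3 = 0.
On [2, 3], s(t) = 0 - 122/15·(t - 2) + 31/5·(t - 2)² - 31/15·(t - 2)³.
With (t - 2) = 1/3: s(7/3) = -170/81.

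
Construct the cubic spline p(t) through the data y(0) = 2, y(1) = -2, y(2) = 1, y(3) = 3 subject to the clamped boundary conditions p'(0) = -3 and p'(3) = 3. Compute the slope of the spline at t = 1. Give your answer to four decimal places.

-0.8000

Put M_i = p'' at the i-th knot. Here h = (1, 1, 1) and Δ = (-4, 3, 2), so the interior equations h_(i-1)·M_(i-1) + 2(h_(i-1)+h_i)·M_i + h_i·M_(i+1) = 6(Δ_i − Δ_(i-1)) read
  1·M_0 + 4·M_1 + 1·M_2 = 6(Δ_1 - Δ_0) = 42
  1·M_1 + 4·M_2 + 1·M_3 = 6(Δ_2 - Δ_1) = -6
Clamped end conditions give two more equations: 2h_0·M_0 + h_0·M_1 = 6(Δ_0 - p'(0)) = -6 and h_2·M_2 + 2h_2·M_3 = 6(p'(3) - Δ_2) = 6.
Solving: M_0 = -52/5, M_1 = 74/5, M_2 = -34/5, M_3 = 32/5.
On [1, 2], p'(t) = b_1 + 2c_1·(t - 1) + 3d_1·(t - 1)² with b_1 = Δ_1 - h_1(2M_1 + M_2)/6 = -4/5, c_1 = M_1/2 = 37/5, d_1 = (M_2 - M_1)/(6h_1) = -18/5. So p'(1) = -4/5.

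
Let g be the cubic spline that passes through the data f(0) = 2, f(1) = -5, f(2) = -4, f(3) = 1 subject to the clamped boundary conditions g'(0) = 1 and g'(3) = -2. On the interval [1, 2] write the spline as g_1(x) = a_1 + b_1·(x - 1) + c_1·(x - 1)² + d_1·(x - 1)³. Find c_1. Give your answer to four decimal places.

9.2000

Put m_i = g'' at the i-th knot. Here h = (1, 1, 1) and Δ = (-7, 1, 5), so the interior equations h_(i-1)·m_(i-1) + 2(h_(i-1)+h_i)·m_i + h_i·m_(i+1) = 6(Δ_i − Δ_(i-1)) read
  1·m_0 + 4·m_1 + 1·m_2 = 6(Δ_1 - Δ_0) = 48
  1·m_1 + 4·m_2 + 1·m_3 = 6(Δ_2 - Δ_1) = 24
Clamped end conditions give two more equations: 2h_0·m_0 + h_0·m_1 = 6(Δ_0 - g'(0)) = -48 and h_2·m_2 + 2h_2·m_3 = 6(g'(3) - Δ_2) = -42.
Solving: m_0 = -166/5, m_1 = 92/5, m_2 = 38/5, m_3 = -124/5.
On [1, 2], with g_1(x) = a_1 + b_1·(x - 1) + c_1·(x - 1)² + d_1·(x - 1)³: c_1 = m_1/2 = 46/5, d_1 = (m_2 - m_1)/(6h_1) = -9/5, b_1 = Δ_1 - h_1(2m_1 + m_2)/6 = -32/5.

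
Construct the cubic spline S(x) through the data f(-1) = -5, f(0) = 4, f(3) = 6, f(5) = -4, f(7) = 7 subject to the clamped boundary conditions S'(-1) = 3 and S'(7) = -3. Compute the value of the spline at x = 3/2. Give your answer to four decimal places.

11.4160

With M_i denoting the second derivative at x_i, h_i = 1, 3, 2, 2, and Δ_i = (y_(i+1) − y_i)/h_i = 9, 2/3, -5, 11/2:
  1·M_0 + 8·M_1 + 3·M_2 = 6(Δ_1 - Δ_0) = -50
  3·M_1 + 10·M_2 + 2·M_3 = 6(Δ_2 - Δ_1) = -34
  2·M_2 + 8·M_3 + 2·M_4 = 6(Δ_3 - Δ_2) = 63
Clamped end conditions give two more equations: 2h_0·M_0 + h_0·M_1 = 6(Δ_0 - S'(-1)) = 36 and h_3·M_3 + 2h_3·M_4 = 6(S'(7) - Δ_3) = -51.
Solving the tridiagonal system: M_0 = 6265/288, M_1 = -1081/144, M_2 = -1123/288, M_3 = 1981/144, M_4 = -5653/288.
On [0, 3], S(x) = 4 + 5831/576·x - 1081/288·x² + 1039/5184·x³.
With x = 3/2: S(3/2) = 5845/512.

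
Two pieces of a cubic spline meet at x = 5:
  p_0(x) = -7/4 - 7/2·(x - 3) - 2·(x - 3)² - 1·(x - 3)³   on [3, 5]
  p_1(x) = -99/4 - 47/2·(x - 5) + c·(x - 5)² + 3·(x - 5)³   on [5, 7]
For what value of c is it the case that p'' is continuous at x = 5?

-8

p_0''(x) = -4 - 6·(x - 3), so p_0''(5) = -16. On the right, p_1''(5) = 2c, so c = -8.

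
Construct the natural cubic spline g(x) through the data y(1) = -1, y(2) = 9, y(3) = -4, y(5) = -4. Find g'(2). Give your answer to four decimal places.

-3.1304

With σ_i denoting the second derivative at x_i, h_i = 1, 1, 2, and Δ_i = (y_(i+1) − y_i)/h_i = 10, -13, 0:
  1·σ_0 + 4·σ_1 + 1·σ_2 = 6(Δ_1 - Δ_0) = -138
  1·σ_1 + 6·σ_2 + 2·σ_3 = 6(Δ_2 - Δ_1) = 78
Natural end conditions: σ_0 = σ_3 = 0.
Solving: σ_0 = 0, σ_1 = -906/23, σ_2 = 450/23, σ_3 = 0.
On [2, 3], g'(x) = b_1 + 2c_1·(x - 2) + 3d_1·(x - 2)² with b_1 = Δ_1 - h_1(2σ_1 + σ_2)/6 = -72/23, c_1 = σ_1/2 = -453/23, d_1 = (σ_2 - σ_1)/(6h_1) = 226/23. So g'(2) = -72/23.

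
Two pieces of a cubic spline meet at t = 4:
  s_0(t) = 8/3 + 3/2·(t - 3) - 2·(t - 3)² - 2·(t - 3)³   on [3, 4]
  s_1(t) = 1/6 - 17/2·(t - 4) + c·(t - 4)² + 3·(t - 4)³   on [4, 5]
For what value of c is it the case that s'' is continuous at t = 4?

s_0''(t) = -4 - 12·(t - 3), so s_0''(4) = -16. On the right, s_1''(4) = 2c, so c = -8.

-8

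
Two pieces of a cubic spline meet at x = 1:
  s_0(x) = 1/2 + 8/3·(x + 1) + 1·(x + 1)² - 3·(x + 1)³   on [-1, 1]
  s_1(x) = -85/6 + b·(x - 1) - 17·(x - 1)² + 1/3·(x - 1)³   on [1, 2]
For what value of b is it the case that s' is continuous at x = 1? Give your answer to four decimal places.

s_0'(x) = 8/3 + 2·(x + 1) - 9·(x + 1)², so s_0'(1) = -88/3. On the right, s_1'(1) = b, so b = -88/3.

-29.3333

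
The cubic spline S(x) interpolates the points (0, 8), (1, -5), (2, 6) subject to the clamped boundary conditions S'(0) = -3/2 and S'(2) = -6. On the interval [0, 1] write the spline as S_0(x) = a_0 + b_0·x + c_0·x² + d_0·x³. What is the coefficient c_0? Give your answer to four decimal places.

-36.3750

Put M_i = S'' at the i-th knot. Here h = (1, 1) and Δ = (-13, 11), so the interior equations h_(i-1)·M_(i-1) + 2(h_(i-1)+h_i)·M_i + h_i·M_(i+1) = 6(Δ_i − Δ_(i-1)) read
  1·M_0 + 4·M_1 + 1·M_2 = 6(Δ_1 - Δ_0) = 144
Clamped end conditions give two more equations: 2h_0·M_0 + h_0·M_1 = 6(Δ_0 - S'(0)) = -69 and h_1·M_1 + 2h_1·M_2 = 6(S'(2) - Δ_1) = -102.
Solving the tridiagonal system: M_0 = -291/4, M_1 = 153/2, M_2 = -357/4.
On [0, 1], with S_0(x) = a_0 + b_0·x + c_0·x² + d_0·x³: c_0 = M_0/2 = -291/8, d_0 = (M_1 - M_0)/(6h_0) = 199/8, b_0 = Δ_0 - h_0(2M_0 + M_1)/6 = -3/2.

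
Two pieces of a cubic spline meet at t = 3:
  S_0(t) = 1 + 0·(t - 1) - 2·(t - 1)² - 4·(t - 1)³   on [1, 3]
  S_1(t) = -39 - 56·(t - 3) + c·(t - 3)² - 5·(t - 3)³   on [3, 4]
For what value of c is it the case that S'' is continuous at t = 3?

S_0''(t) = -4 - 24·(t - 1), so S_0''(3) = -52. On the right, S_1''(3) = 2c, so c = -26.

-26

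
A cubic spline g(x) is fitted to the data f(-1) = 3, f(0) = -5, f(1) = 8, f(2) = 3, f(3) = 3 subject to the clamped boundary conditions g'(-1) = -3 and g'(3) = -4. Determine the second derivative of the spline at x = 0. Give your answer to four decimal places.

53.6429

Let M_i = g''(x_i). Step sizes h_i = 1, 1, 1, 1; slopes of the chords Δ_i = (y_(i+1) - y_i)/h_i = -8, 13, -5, 0.
  1·M_0 + 4·M_1 + 1·M_2 = 6(Δ_1 - Δ_0) = 126
  1·M_1 + 4·M_2 + 1·M_3 = 6(Δ_2 - Δ_1) = -108
  1·M_2 + 4·M_3 + 1·M_4 = 6(Δ_3 - Δ_2) = 30
Clamped end conditions give two more equations: 2h_0·M_0 + h_0·M_1 = 6(Δ_0 - g'(-1)) = -30 and h_3·M_3 + 2h_3·M_4 = 6(g'(3) - Δ_3) = -24.
Forward elimination and back-substitution give M_0 = -1171/28, M_1 = 751/14, M_2 = -187/4, M_3 = 355/14, M_4 = -691/28.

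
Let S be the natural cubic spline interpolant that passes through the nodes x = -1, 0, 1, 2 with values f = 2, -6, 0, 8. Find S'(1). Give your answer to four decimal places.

Let σ_i = S''(x_i). Step sizes h_i = 1, 1, 1; slopes of the chords Δ_i = (y_(i+1) - y_i)/h_i = -8, 6, 8.
  1·σ_0 + 4·σ_1 + 1·σ_2 = 6(Δ_1 - Δ_0) = 84
  1·σ_1 + 4·σ_2 + 1·σ_3 = 6(Δ_2 - Δ_1) = 12
Natural end conditions: σ_0 = σ_3 = 0.
Forward elimination and back-substitution give σ_0 = 0, σ_1 = 108/5, σ_2 = -12/5, σ_3 = 0.
On [1, 2], S'(x) = b_2 + 2c_2·(x - 1) + 3d_2·(x - 1)² with b_2 = Δ_2 - h_2(2σ_2 + σ_3)/6 = 44/5, c_2 = σ_2/2 = -6/5, d_2 = (σ_3 - σ_2)/(6h_2) = 2/5. So S'(1) = 44/5.

8.8000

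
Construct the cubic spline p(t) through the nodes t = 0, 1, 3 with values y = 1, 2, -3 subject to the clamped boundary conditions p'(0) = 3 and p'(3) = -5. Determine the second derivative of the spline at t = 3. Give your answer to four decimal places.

-2.9167

Put m_i = p'' at the i-th knot. Here h = (1, 2) and Δ = (1, -5/2), so the interior equations h_(i-1)·m_(i-1) + 2(h_(i-1)+h_i)·m_i + h_i·m_(i+1) = 6(Δ_i − Δ_(i-1)) read
  1·m_0 + 6·m_1 + 2·m_2 = 6(Δ_1 - Δ_0) = -21
Clamped end conditions give two more equations: 2h_0·m_0 + h_0·m_1 = 6(Δ_0 - p'(0)) = -12 and h_1·m_1 + 2h_1·m_2 = 6(p'(3) - Δ_1) = -15.
Solving the tridiagonal system: m_0 = -31/6, m_1 = -5/3, m_2 = -35/12.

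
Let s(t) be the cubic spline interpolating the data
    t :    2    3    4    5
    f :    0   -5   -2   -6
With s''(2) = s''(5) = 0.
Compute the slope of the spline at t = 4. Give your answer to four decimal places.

Write m_i for s''(x_i). With h_i = 1, 1, 1 and divided differences Δ_i = -5, 3, -4, the continuity of s' gives the tridiagonal system
  1·m_0 + 4·m_1 + 1·m_2 = 6(Δ_1 - Δ_0) = 48
  1·m_1 + 4·m_2 + 1·m_3 = 6(Δ_2 - Δ_1) = -42
Natural end conditions: m_0 = m_3 = 0.
Hence m_0 = 0, m_1 = 78/5, m_2 = -72/5, m_3 = 0.
On [4, 5], s'(t) = b_2 + 2c_2·(t - 4) + 3d_2·(t - 4)² with b_2 = Δ_2 - h_2(2m_2 + m_3)/6 = 4/5, c_2 = m_2/2 = -36/5, d_2 = (m_3 - m_2)/(6h_2) = 12/5. So s'(4) = 4/5.

0.8000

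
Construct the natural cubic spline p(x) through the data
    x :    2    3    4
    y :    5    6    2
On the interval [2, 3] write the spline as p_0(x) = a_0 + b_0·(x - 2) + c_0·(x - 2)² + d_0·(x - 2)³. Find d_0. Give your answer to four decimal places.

-1.2500

Put M_i = p'' at the i-th knot. Here h = (1, 1) and Δ = (1, -4), so the interior equations h_(i-1)·M_(i-1) + 2(h_(i-1)+h_i)·M_i + h_i·M_(i+1) = 6(Δ_i − Δ_(i-1)) read
  1·M_0 + 4·M_1 + 1·M_2 = 6(Δ_1 - Δ_0) = -30
Natural end conditions: M_0 = M_2 = 0.
Hence M_0 = 0, M_1 = -15/2, M_2 = 0.
On [2, 3], with p_0(x) = a_0 + b_0·(x - 2) + c_0·(x - 2)² + d_0·(x - 2)³: c_0 = M_0/2 = 0, d_0 = (M_1 - M_0)/(6h_0) = -5/4, b_0 = Δ_0 - h_0(2M_0 + M_1)/6 = 9/4.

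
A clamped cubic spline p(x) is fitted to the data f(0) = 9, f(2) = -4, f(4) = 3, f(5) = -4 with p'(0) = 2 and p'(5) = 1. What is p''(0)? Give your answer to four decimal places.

-22.0870

Let σ_i = p''(x_i). Step sizes h_i = 2, 2, 1; slopes of the chords Δ_i = (y_(i+1) - y_i)/h_i = -13/2, 7/2, -7.
  2·σ_0 + 8·σ_1 + 2·σ_2 = 6(Δ_1 - Δ_0) = 60
  2·σ_1 + 6·σ_2 + 1·σ_3 = 6(Δ_2 - Δ_1) = -63
Clamped end conditions give two more equations: 2h_0·σ_0 + h_0·σ_1 = 6(Δ_0 - p'(0)) = -51 and h_2·σ_2 + 2h_2·σ_3 = 6(p'(5) - Δ_2) = 48.
Hence σ_0 = -508/23, σ_1 = 859/46, σ_2 = -520/23, σ_3 = 812/23.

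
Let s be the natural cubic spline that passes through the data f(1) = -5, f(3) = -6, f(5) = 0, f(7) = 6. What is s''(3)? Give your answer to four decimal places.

2.8000

With M_i denoting the second derivative at x_i, h_i = 2, 2, 2, and Δ_i = (y_(i+1) − y_i)/h_i = -1/2, 3, 3:
  2·M_0 + 8·M_1 + 2·M_2 = 6(Δ_1 - Δ_0) = 21
  2·M_1 + 8·M_2 + 2·M_3 = 6(Δ_2 - Δ_1) = 0
Natural end conditions: M_0 = M_3 = 0.
Forward elimination and back-substitution give M_0 = 0, M_1 = 14/5, M_2 = -7/10, M_3 = 0.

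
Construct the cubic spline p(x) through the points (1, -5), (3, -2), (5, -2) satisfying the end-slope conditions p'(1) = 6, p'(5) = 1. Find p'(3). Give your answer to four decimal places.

-0.6250

Write σ_i for p''(x_i). With h_i = 2, 2 and divided differences Δ_i = 3/2, 0, the continuity of p' gives the tridiagonal system
  2·σ_0 + 8·σ_1 + 2·σ_2 = 6(Δ_1 - Δ_0) = -9
Clamped end conditions give two more equations: 2h_0·σ_0 + h_0·σ_1 = 6(Δ_0 - p'(1)) = -27 and h_1·σ_1 + 2h_1·σ_2 = 6(p'(5) - Δ_1) = 6.
Solving the tridiagonal system: σ_0 = -55/8, σ_1 = 1/4, σ_2 = 11/8.
On [3, 5], p'(x) = b_1 + 2c_1·(x - 3) + 3d_1·(x - 3)² with b_1 = Δ_1 - h_1(2σ_1 + σ_2)/6 = -5/8, c_1 = σ_1/2 = 1/8, d_1 = (σ_2 - σ_1)/(6h_1) = 3/32. So p'(3) = -5/8.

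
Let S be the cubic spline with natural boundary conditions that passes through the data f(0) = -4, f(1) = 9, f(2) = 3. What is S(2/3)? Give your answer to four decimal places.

Put m_i = S'' at the i-th knot. Here h = (1, 1) and Δ = (13, -6), so the interior equations h_(i-1)·m_(i-1) + 2(h_(i-1)+h_i)·m_i + h_i·m_(i+1) = 6(Δ_i − Δ_(i-1)) read
  1·m_0 + 4·m_1 + 1·m_2 = 6(Δ_1 - Δ_0) = -114
Natural end conditions: m_0 = m_2 = 0.
Solving: m_0 = 0, m_1 = -57/2, m_2 = 0.
On [0, 1], S(t) = -4 + 71/4·t + 0·t² - 19/4·t³.
With t = 2/3: S(2/3) = 347/54.

6.4259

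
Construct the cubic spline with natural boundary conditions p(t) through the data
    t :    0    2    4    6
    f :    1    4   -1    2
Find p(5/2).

3

Let M_i = p''(x_i). Step sizes h_i = 2, 2, 2; slopes of the chords Δ_i = (y_(i+1) - y_i)/h_i = 3/2, -5/2, 3/2.
  2·M_0 + 8·M_1 + 2·M_2 = 6(Δ_1 - Δ_0) = -24
  2·M_1 + 8·M_2 + 2·M_3 = 6(Δ_2 - Δ_1) = 24
Natural end conditions: M_0 = M_3 = 0.
Solving the tridiagonal system: M_0 = 0, M_1 = -4, M_2 = 4, M_3 = 0.
On [2, 4], p(t) = 4 - 7/6·(t - 2) - 2·(t - 2)² + 2/3·(t - 2)³.
With (t - 2) = 1/2: p(5/2) = 3.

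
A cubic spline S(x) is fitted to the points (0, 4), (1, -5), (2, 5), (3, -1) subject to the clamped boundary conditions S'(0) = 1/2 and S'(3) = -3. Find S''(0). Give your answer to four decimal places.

Write M_i for S''(x_i). With h_i = 1, 1, 1 and divided differences Δ_i = -9, 10, -6, the continuity of S' gives the tridiagonal system
  1·M_0 + 4·M_1 + 1·M_2 = 6(Δ_1 - Δ_0) = 114
  1·M_1 + 4·M_2 + 1·M_3 = 6(Δ_2 - Δ_1) = -96
Clamped end conditions give two more equations: 2h_0·M_0 + h_0·M_1 = 6(Δ_0 - S'(0)) = -57 and h_2·M_2 + 2h_2·M_3 = 6(S'(3) - Δ_2) = 18.
Solving: M_0 = -166/3, M_1 = 161/3, M_2 = -136/3, M_3 = 95/3.

-55.3333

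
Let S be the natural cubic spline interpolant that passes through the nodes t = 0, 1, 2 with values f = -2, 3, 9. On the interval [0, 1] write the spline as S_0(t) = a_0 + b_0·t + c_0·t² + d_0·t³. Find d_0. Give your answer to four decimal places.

Let m_i = S''(x_i). Step sizes h_i = 1, 1; slopes of the chords Δ_i = (y_(i+1) - y_i)/h_i = 5, 6.
  1·m_0 + 4·m_1 + 1·m_2 = 6(Δ_1 - Δ_0) = 6
Natural end conditions: m_0 = m_2 = 0.
Solving the tridiagonal system: m_0 = 0, m_1 = 3/2, m_2 = 0.
On [0, 1], with S_0(t) = a_0 + b_0·t + c_0·t² + d_0·t³: c_0 = m_0/2 = 0, d_0 = (m_1 - m_0)/(6h_0) = 1/4, b_0 = Δ_0 - h_0(2m_0 + m_1)/6 = 19/4.

0.2500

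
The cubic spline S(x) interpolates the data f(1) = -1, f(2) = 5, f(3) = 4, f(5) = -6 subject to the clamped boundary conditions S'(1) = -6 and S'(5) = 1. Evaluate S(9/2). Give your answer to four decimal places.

Put M_i = S'' at the i-th knot. Here h = (1, 1, 2) and Δ = (6, -1, -5), so the interior equations h_(i-1)·M_(i-1) + 2(h_(i-1)+h_i)·M_i + h_i·M_(i+1) = 6(Δ_i − Δ_(i-1)) read
  1·M_0 + 4·M_1 + 1·M_2 = 6(Δ_1 - Δ_0) = -42
  1·M_1 + 6·M_2 + 2·M_3 = 6(Δ_2 - Δ_1) = -24
Clamped end conditions give two more equations: 2h_0·M_0 + h_0·M_1 = 6(Δ_0 - S'(1)) = 72 and h_2·M_2 + 2h_2·M_3 = 6(S'(5) - Δ_2) = 36.
Forward elimination and back-substitution give M_0 = 512/11, M_1 = -232/11, M_2 = -46/11, M_3 = 122/11.
On [3, 5], S(x) = 4 - 65/11·(x - 3) - 23/11·(x - 3)² + 14/11·(x - 3)³.
With (x - 3) = 3/2: S(9/2) = -58/11.

-5.2727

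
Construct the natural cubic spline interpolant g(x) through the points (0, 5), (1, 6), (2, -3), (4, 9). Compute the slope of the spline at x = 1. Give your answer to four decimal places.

-5.5217

Put σ_i = g'' at the i-th knot. Here h = (1, 1, 2) and Δ = (1, -9, 6), so the interior equations h_(i-1)·σ_(i-1) + 2(h_(i-1)+h_i)·σ_i + h_i·σ_(i+1) = 6(Δ_i − Δ_(i-1)) read
  1·σ_0 + 4·σ_1 + 1·σ_2 = 6(Δ_1 - Δ_0) = -60
  1·σ_1 + 6·σ_2 + 2·σ_3 = 6(Δ_2 - Δ_1) = 90
Natural end conditions: σ_0 = σ_3 = 0.
Solving: σ_0 = 0, σ_1 = -450/23, σ_2 = 420/23, σ_3 = 0.
On [1, 2], g'(x) = b_1 + 2c_1·(x - 1) + 3d_1·(x - 1)² with b_1 = Δ_1 - h_1(2σ_1 + σ_2)/6 = -127/23, c_1 = σ_1/2 = -225/23, d_1 = (σ_2 - σ_1)/(6h_1) = 145/23. So g'(1) = -127/23.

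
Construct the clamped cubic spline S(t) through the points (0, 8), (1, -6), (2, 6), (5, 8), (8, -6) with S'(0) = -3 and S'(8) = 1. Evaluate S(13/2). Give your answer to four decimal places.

Let m_i = S''(x_i). Step sizes h_i = 1, 1, 3, 3; slopes of the chords Δ_i = (y_(i+1) - y_i)/h_i = -14, 12, 2/3, -14/3.
  1·m_0 + 4·m_1 + 1·m_2 = 6(Δ_1 - Δ_0) = 156
  1·m_1 + 8·m_2 + 3·m_3 = 6(Δ_2 - Δ_1) = -68
  3·m_2 + 12·m_3 + 3·m_4 = 6(Δ_3 - Δ_2) = -32
Clamped end conditions give two more equations: 2h_0·m_0 + h_0·m_1 = 6(Δ_0 - S'(0)) = -66 and h_3·m_3 + 2h_3·m_4 = 6(S'(8) - Δ_3) = 34.
Hence m_0 = -249/4, m_1 = 117/2, m_2 = -63/4, m_3 = -1/6, m_4 = 23/4.
On [5, 8], S(t) = 8 - 59/8·(t - 5) - 1/12·(t - 5)² + 71/216·(t - 5)³.
With (t - 5) = 3/2: S(13/2) = -137/64.

-2.1406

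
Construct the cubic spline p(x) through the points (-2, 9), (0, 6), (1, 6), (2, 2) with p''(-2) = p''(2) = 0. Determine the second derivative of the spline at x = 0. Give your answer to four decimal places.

With M_i denoting the second derivative at x_i, h_i = 2, 1, 1, and Δ_i = (y_(i+1) − y_i)/h_i = -3/2, 0, -4:
  2·M_0 + 6·M_1 + 1·M_2 = 6(Δ_1 - Δ_0) = 9
  1·M_1 + 4·M_2 + 1·M_3 = 6(Δ_2 - Δ_1) = -24
Natural end conditions: M_0 = M_3 = 0.
Solving the tridiagonal system: M_0 = 0, M_1 = 60/23, M_2 = -153/23, M_3 = 0.

2.6087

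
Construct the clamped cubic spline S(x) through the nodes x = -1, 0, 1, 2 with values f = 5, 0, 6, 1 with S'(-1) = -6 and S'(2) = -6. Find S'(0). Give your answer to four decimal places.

1.8000

Write M_i for S''(x_i). With h_i = 1, 1, 1 and divided differences Δ_i = -5, 6, -5, the continuity of S' gives the tridiagonal system
  1·M_0 + 4·M_1 + 1·M_2 = 6(Δ_1 - Δ_0) = 66
  1·M_1 + 4·M_2 + 1·M_3 = 6(Δ_2 - Δ_1) = -66
Clamped end conditions give two more equations: 2h_0·M_0 + h_0·M_1 = 6(Δ_0 - S'(-1)) = 6 and h_2·M_2 + 2h_2·M_3 = 6(S'(2) - Δ_2) = -6.
Solving the tridiagonal system: M_0 = -48/5, M_1 = 126/5, M_2 = -126/5, M_3 = 48/5.
On [0, 1], S'(x) = b_1 + 2c_1·x + 3d_1·x² with b_1 = Δ_1 - h_1(2M_1 + M_2)/6 = 9/5, c_1 = M_1/2 = 63/5, d_1 = (M_2 - M_1)/(6h_1) = -42/5. So S'(0) = 9/5.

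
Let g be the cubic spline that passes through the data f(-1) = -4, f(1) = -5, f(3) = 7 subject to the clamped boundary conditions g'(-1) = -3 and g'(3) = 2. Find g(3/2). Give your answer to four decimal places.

Let M_i = g''(x_i). Step sizes h_i = 2, 2; slopes of the chords Δ_i = (y_(i+1) - y_i)/h_i = -1/2, 6.
  2·M_0 + 8·M_1 + 2·M_2 = 6(Δ_1 - Δ_0) = 39
Clamped end conditions give two more equations: 2h_0·M_0 + h_0·M_1 = 6(Δ_0 - g'(-1)) = 15 and h_1·M_1 + 2h_1·M_2 = 6(g'(3) - Δ_1) = -24.
Solving: M_0 = 1/8, M_1 = 29/4, M_2 = -77/8.
On [1, 3], g(t) = -5 + 35/8·(t - 1) + 29/8·(t - 1)² - 45/32·(t - 1)³.
With (t - 1) = 1/2: g(3/2) = -533/256.

-2.0820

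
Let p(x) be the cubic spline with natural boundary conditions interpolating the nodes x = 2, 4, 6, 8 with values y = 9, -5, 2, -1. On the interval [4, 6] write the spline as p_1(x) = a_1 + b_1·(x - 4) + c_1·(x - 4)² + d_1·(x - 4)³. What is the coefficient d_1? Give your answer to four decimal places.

Put M_i = p'' at the i-th knot. Here h = (2, 2, 2) and Δ = (-7, 7/2, -3/2), so the interior equations h_(i-1)·M_(i-1) + 2(h_(i-1)+h_i)·M_i + h_i·M_(i+1) = 6(Δ_i − Δ_(i-1)) read
  2·M_0 + 8·M_1 + 2·M_2 = 6(Δ_1 - Δ_0) = 63
  2·M_1 + 8·M_2 + 2·M_3 = 6(Δ_2 - Δ_1) = -30
Natural end conditions: M_0 = M_3 = 0.
Forward elimination and back-substitution give M_0 = 0, M_1 = 47/5, M_2 = -61/10, M_3 = 0.
On [4, 6], with p_1(x) = a_1 + b_1·(x - 4) + c_1·(x - 4)² + d_1·(x - 4)³: c_1 = M_1/2 = 47/10, d_1 = (M_2 - M_1)/(6h_1) = -31/24, b_1 = Δ_1 - h_1(2M_1 + M_2)/6 = -11/15.

-1.2917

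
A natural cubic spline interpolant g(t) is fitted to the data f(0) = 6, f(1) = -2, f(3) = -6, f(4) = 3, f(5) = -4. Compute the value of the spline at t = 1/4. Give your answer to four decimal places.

With m_i denoting the second derivative at x_i, h_i = 1, 2, 1, 1, and Δ_i = (y_(i+1) − y_i)/h_i = -8, -2, 9, -7:
  1·m_0 + 6·m_1 + 2·m_2 = 6(Δ_1 - Δ_0) = 36
  2·m_1 + 6·m_2 + 1·m_3 = 6(Δ_2 - Δ_1) = 66
  1·m_2 + 4·m_3 + 1·m_4 = 6(Δ_3 - Δ_2) = -96
Natural end conditions: m_0 = m_4 = 0.
Forward elimination and back-substitution give m_0 = 0, m_1 = 54/61, m_2 = 936/61, m_3 = -1698/61, m_4 = 0.
On [0, 1], g(t) = 6 - 497/61·t + 0·t² + 9/61·t³.
With t = 1/4: g(1/4) = 15481/3904.

3.9654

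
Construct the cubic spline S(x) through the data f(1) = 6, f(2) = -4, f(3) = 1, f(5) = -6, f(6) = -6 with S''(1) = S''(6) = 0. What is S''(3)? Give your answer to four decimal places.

Put m_i = S'' at the i-th knot. Here h = (1, 1, 2, 1) and Δ = (-10, 5, -7/2, 0), so the interior equations h_(i-1)·m_(i-1) + 2(h_(i-1)+h_i)·m_i + h_i·m_(i+1) = 6(Δ_i − Δ_(i-1)) read
  1·m_0 + 4·m_1 + 1·m_2 = 6(Δ_1 - Δ_0) = 90
  1·m_1 + 6·m_2 + 2·m_3 = 6(Δ_2 - Δ_1) = -51
  2·m_2 + 6·m_3 + 1·m_4 = 6(Δ_3 - Δ_2) = 21
Natural end conditions: m_0 = m_4 = 0.
Solving: m_0 = 0, m_1 = 1614/61, m_2 = -966/61, m_3 = 1071/122, m_4 = 0.

-15.8361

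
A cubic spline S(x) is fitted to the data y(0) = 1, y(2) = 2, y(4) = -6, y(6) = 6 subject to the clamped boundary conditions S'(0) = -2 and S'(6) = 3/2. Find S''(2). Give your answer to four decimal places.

-8.6333

Put σ_i = S'' at the i-th knot. Here h = (2, 2, 2) and Δ = (1/2, -4, 6), so the interior equations h_(i-1)·σ_(i-1) + 2(h_(i-1)+h_i)·σ_i + h_i·σ_(i+1) = 6(Δ_i − Δ_(i-1)) read
  2·σ_0 + 8·σ_1 + 2·σ_2 = 6(Δ_1 - Δ_0) = -27
  2·σ_1 + 8·σ_2 + 2·σ_3 = 6(Δ_2 - Δ_1) = 60
Clamped end conditions give two more equations: 2h_0·σ_0 + h_0·σ_1 = 6(Δ_0 - S'(0)) = 15 and h_2·σ_2 + 2h_2·σ_3 = 6(S'(6) - Δ_2) = -27.
Solving the tridiagonal system: σ_0 = 121/15, σ_1 = -259/30, σ_2 = 389/30, σ_3 = -397/30.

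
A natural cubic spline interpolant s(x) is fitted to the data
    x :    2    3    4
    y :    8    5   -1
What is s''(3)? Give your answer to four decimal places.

-4.5000

Write σ_i for s''(x_i). With h_i = 1, 1 and divided differences Δ_i = -3, -6, the continuity of s' gives the tridiagonal system
  1·σ_0 + 4·σ_1 + 1·σ_2 = 6(Δ_1 - Δ_0) = -18
Natural end conditions: σ_0 = σ_2 = 0.
Solving: σ_0 = 0, σ_1 = -9/2, σ_2 = 0.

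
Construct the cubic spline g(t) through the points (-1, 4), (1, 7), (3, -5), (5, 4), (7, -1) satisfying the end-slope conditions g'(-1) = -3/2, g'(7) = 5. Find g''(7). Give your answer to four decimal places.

Let M_i = g''(x_i). Step sizes h_i = 2, 2, 2, 2; slopes of the chords Δ_i = (y_(i+1) - y_i)/h_i = 3/2, -6, 9/2, -5/2.
  2·M_0 + 8·M_1 + 2·M_2 = 6(Δ_1 - Δ_0) = -45
  2·M_1 + 8·M_2 + 2·M_3 = 6(Δ_2 - Δ_1) = 63
  2·M_2 + 8·M_3 + 2·M_4 = 6(Δ_3 - Δ_2) = -42
Clamped end conditions give two more equations: 2h_0·M_0 + h_0·M_1 = 6(Δ_0 - g'(-1)) = 18 and h_3·M_3 + 2h_3·M_4 = 6(g'(7) - Δ_3) = 45.
Hence M_0 = 83/8, M_1 = -47/4, M_2 = 113/8, M_3 = -53/4, M_4 = 143/8.

17.8750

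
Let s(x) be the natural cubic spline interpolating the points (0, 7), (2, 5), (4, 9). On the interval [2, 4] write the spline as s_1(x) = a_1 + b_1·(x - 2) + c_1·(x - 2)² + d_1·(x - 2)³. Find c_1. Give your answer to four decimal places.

1.1250

With M_i denoting the second derivative at x_i, h_i = 2, 2, and Δ_i = (y_(i+1) − y_i)/h_i = -1, 2:
  2·M_0 + 8·M_1 + 2·M_2 = 6(Δ_1 - Δ_0) = 18
Natural end conditions: M_0 = M_2 = 0.
Solving the tridiagonal system: M_0 = 0, M_1 = 9/4, M_2 = 0.
On [2, 4], with s_1(x) = a_1 + b_1·(x - 2) + c_1·(x - 2)² + d_1·(x - 2)³: c_1 = M_1/2 = 9/8, d_1 = (M_2 - M_1)/(6h_1) = -3/16, b_1 = Δ_1 - h_1(2M_1 + M_2)/6 = 1/2.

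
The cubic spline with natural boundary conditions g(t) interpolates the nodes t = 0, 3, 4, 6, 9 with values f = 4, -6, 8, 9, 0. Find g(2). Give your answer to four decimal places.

-11.0279

Let m_i = g''(x_i). Step sizes h_i = 3, 1, 2, 3; slopes of the chords Δ_i = (y_(i+1) - y_i)/h_i = -10/3, 14, 1/2, -3.
  3·m_0 + 8·m_1 + 1·m_2 = 6(Δ_1 - Δ_0) = 104
  1·m_1 + 6·m_2 + 2·m_3 = 6(Δ_2 - Δ_1) = -81
  2·m_2 + 10·m_3 + 3·m_4 = 6(Δ_3 - Δ_2) = -21
Natural end conditions: m_0 = m_4 = 0.
Solving: m_0 = 0, m_1 = 3296/219, m_2 = -3592/219, m_3 = 517/438, m_4 = 0.
On [0, 3], g(t) = 4 - 2378/219·t + 0·t² + 1648/1971·t³.
With t = 2: g(2) = -21736/1971.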